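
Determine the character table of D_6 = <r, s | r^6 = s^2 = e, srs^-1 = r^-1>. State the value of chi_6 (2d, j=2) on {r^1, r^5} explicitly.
Conjugacy classes: {e} of size 1, {r^3} of size 1, {r^1, r^5} of size 2, {r^2, r^4} of size 2, {s, sr^2, ...} of size 3, {sr, sr^3, ...} of size 3.
Character table:
  irrep \ class              {e} (size 1)  {r^3} (size 1)  {r^1, r^5} (size 2)  {r^2, r^4} (size 2)  {s, sr^2, ...} (size 3)  {sr, sr^3, ...} (size 3)
  chi_1 (triv)               1             1               1                    1                    1                        1                       
  chi_2 (sign: r->1, s->-1)  1             1               1                    1                    -1                       -1                      
  chi_3 (r->-1, s->1)        1             -1              -1                   1                    1                        -1                      
  chi_4 (r->-1, s->-1)       1             -1              -1                   1                    -1                       1                       
  chi_5 (2d, j=1)            2             -2              1                    -1                   0                        0                       
  chi_6 (2d, j=2)            2             2               -1                   -1                   0                        0                       

Spot check: chi_6 (2d, j=2) on {r^1, r^5} = -1.

Why: D_6 has order 2*6 = 12 with 6 conjugacy classes, hence 6 irreducibles. Sum of squared dims 1 + 1 + 1 + 1 + 4 + 4 = 12 = |G|. Linear characters come from the abelianisation; the 2-dimensional irreps have character r^k -> 2*cos(2*pi*j*k/6), reflections -> 0.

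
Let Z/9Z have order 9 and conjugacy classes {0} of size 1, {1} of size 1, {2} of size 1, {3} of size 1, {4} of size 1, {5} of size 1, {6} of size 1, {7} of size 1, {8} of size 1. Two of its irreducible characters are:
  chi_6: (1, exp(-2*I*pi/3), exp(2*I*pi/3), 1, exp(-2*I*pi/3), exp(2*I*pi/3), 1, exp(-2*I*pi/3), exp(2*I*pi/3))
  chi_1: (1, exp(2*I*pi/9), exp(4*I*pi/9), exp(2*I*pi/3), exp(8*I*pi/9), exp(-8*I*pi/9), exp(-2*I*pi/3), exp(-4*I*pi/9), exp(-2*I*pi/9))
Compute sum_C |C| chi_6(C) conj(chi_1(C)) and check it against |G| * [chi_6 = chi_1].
Sum = 0; so <chi_6, chi_1> = 0 (distinct irreducibles are orthogonal).

Details: Compute term by term over conjugacy classes (|C| * chi_6(C) * conj(chi_1(C))):
  1*(1)*conj(1) + 1*(exp(-2*I*pi/3))*conj(exp(2*I*pi/9)) + 1*(exp(2*I*pi/3))*conj(exp(4*I*pi/9)) + 1*(1)*conj(exp(2*I*pi/3)) + 1*(exp(-2*I*pi/3))*conj(exp(8*I*pi/9)) + 1*(exp(2*I*pi/3))*conj(exp(-8*I*pi/9)) + 1*(1)*conj(exp(-2*I*pi/3)) + 1*(exp(-2*I*pi/3))*conj(exp(-4*I*pi/9)) + 1*(exp(2*I*pi/3))*conj(exp(-2*I*pi/9))
  = (1) + (exp(-8*I*pi/9)) + (exp(2*I*pi/9)) + (exp(-2*I*pi/3)) + (exp(4*I*pi/9)) + (exp(-4*I*pi/9)) + (exp(2*I*pi/3)) + (exp(-2*I*pi/9)) + (exp(8*I*pi/9))
  = 0.
(Exp terms are combined using exp(i*s)*conj(exp(i*t)) = exp(i*(s-t)), and sums of them are collapsed using the identity that for every m > 1 the m distinct m-th roots of unity sum to 0, e.g. 1 + exp(2*I*pi/3) + exp(-2*I*pi/3) = 0.)
Dividing by |G| = 9 gives 0/9 = 0, matching the row-orthogonality relation <chi_6, chi_1> = [chi_6 = chi_1].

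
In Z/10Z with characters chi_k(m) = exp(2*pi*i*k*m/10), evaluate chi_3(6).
chi_3(6) = zeta_10^18 = exp(-2*I*pi/5)

Proof sketch: chi_3(6) = zeta_10^(3*6) = zeta_10^18. Since zeta_10^10 = 1, this equals zeta_10^8 = exp(2*pi*i*8/10) = exp(-2*I*pi/5).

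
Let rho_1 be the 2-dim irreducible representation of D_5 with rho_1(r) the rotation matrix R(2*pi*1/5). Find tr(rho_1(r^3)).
chi_{rho_1}(r^3) = 2*cos(2*pi*1*3/5) = -sqrt(5)/2 - 1/2

Solution. rho_1(r^3) is rotation by angle 2*pi*1*3/5, whose trace is 2*cos(2*pi*1*3/5) = -sqrt(5)/2 - 1/2.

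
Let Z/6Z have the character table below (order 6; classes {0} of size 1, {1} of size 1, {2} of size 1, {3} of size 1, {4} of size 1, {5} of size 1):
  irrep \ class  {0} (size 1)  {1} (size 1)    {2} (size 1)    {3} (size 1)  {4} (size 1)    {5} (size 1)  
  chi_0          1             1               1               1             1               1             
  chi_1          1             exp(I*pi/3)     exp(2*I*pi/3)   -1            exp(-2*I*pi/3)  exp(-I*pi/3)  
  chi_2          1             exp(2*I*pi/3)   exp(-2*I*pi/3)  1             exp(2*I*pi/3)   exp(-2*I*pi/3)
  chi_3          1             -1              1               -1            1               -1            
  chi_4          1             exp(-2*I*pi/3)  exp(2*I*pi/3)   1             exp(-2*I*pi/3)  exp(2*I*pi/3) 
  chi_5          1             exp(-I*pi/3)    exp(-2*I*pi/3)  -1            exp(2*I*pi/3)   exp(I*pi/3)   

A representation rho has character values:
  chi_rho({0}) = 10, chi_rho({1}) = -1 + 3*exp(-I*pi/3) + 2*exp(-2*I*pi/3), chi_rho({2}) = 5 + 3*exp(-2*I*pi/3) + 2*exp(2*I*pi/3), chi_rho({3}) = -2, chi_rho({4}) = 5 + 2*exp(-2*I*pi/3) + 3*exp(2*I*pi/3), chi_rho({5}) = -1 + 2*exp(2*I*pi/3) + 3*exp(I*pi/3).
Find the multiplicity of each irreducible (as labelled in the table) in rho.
Multiplicities: chi_0: 2, chi_1: 0, chi_2: 0, chi_3: 3, chi_4: 2, chi_5: 3.

Justification: Use <chi_rho, chi> = (1/|G|) sum_C |C| * chi_rho(C) * conj(chi(C)) with |G| = 6 for each irreducible chi in the table:
  <chi_rho, chi_0> = (1/6)[1*(10)*conj(1) + 1*(-1 + 3*exp(-I*pi/3) + 2*exp(-2*I*pi/3))*conj(1) + 1*(5 + 3*exp(-2*I*pi/3) + 2*exp(2*I*pi/3))*conj(1) + 1*(-2)*conj(1) + 1*(5 + 2*exp(-2*I*pi/3) + 3*exp(2*I*pi/3))*conj(1) + 1*(-1 + 2*exp(2*I*pi/3) + 3*exp(I*pi/3))*conj(1)]
      = (1/6)[(10) + (-1 + 3*exp(-I*pi/3) + 2*exp(-2*I*pi/3)) + (5 + 3*exp(-2*I*pi/3) + 2*exp(2*I*pi/3)) + (-2) + (5 + 2*exp(-2*I*pi/3) + 3*exp(2*I*pi/3)) + (-1 + 2*exp(2*I*pi/3) + 3*exp(I*pi/3))] = 12/6 = 2
  <chi_rho, chi_1> = (1/6)[1*(10)*conj(1) + 1*(-1 + 3*exp(-I*pi/3) + 2*exp(-2*I*pi/3))*conj(exp(I*pi/3)) + 1*(5 + 3*exp(-2*I*pi/3) + 2*exp(2*I*pi/3))*conj(exp(2*I*pi/3)) + 1*(-2)*conj(-1) + 1*(5 + 2*exp(-2*I*pi/3) + 3*exp(2*I*pi/3))*conj(exp(-2*I*pi/3)) + 1*(-1 + 2*exp(2*I*pi/3) + 3*exp(I*pi/3))*conj(exp(-I*pi/3))]
      = (1/6)[(10) + (-2 + 3*exp(-2*I*pi/3) - exp(-I*pi/3)) + (2 + 5*exp(-2*I*pi/3) + 3*exp(2*I*pi/3)) + (2) + (2 + 3*exp(-2*I*pi/3) + 5*exp(2*I*pi/3)) + (-2 - exp(I*pi/3) + 3*exp(2*I*pi/3))] = 0/6 = 0
  <chi_rho, chi_2> = (1/6)[1*(10)*conj(1) + 1*(-1 + 3*exp(-I*pi/3) + 2*exp(-2*I*pi/3))*conj(exp(2*I*pi/3)) + 1*(5 + 3*exp(-2*I*pi/3) + 2*exp(2*I*pi/3))*conj(exp(-2*I*pi/3)) + 1*(-2)*conj(1) + 1*(5 + 2*exp(-2*I*pi/3) + 3*exp(2*I*pi/3))*conj(exp(2*I*pi/3)) + 1*(-1 + 2*exp(2*I*pi/3) + 3*exp(I*pi/3))*conj(exp(-2*I*pi/3))]
      = (1/6)[(10) + (-3 - exp(-2*I*pi/3) + 2*exp(2*I*pi/3)) + (3 + 2*exp(-2*I*pi/3) + 5*exp(2*I*pi/3)) + (-2) + (3 + 5*exp(-2*I*pi/3) + 2*exp(2*I*pi/3)) + (-3 + 2*exp(-2*I*pi/3) - exp(2*I*pi/3))] = 0/6 = 0
  <chi_rho, chi_3> = (1/6)[1*(10)*conj(1) + 1*(-1 + 3*exp(-I*pi/3) + 2*exp(-2*I*pi/3))*conj(-1) + 1*(5 + 3*exp(-2*I*pi/3) + 2*exp(2*I*pi/3))*conj(1) + 1*(-2)*conj(-1) + 1*(5 + 2*exp(-2*I*pi/3) + 3*exp(2*I*pi/3))*conj(1) + 1*(-1 + 2*exp(2*I*pi/3) + 3*exp(I*pi/3))*conj(-1)]
      = (1/6)[(10) + (1 - 2*exp(-2*I*pi/3) - 3*exp(-I*pi/3)) + (5 + 3*exp(-2*I*pi/3) + 2*exp(2*I*pi/3)) + (2) + (5 + 2*exp(-2*I*pi/3) + 3*exp(2*I*pi/3)) + (1 - 3*exp(I*pi/3) - 2*exp(2*I*pi/3))] = 18/6 = 3
  <chi_rho, chi_4> = (1/6)[1*(10)*conj(1) + 1*(-1 + 3*exp(-I*pi/3) + 2*exp(-2*I*pi/3))*conj(exp(-2*I*pi/3)) + 1*(5 + 3*exp(-2*I*pi/3) + 2*exp(2*I*pi/3))*conj(exp(2*I*pi/3)) + 1*(-2)*conj(1) + 1*(5 + 2*exp(-2*I*pi/3) + 3*exp(2*I*pi/3))*conj(exp(-2*I*pi/3)) + 1*(-1 + 2*exp(2*I*pi/3) + 3*exp(I*pi/3))*conj(exp(2*I*pi/3))]
      = (1/6)[(10) + (2 - exp(2*I*pi/3) + 3*exp(I*pi/3)) + (2 + 5*exp(-2*I*pi/3) + 3*exp(2*I*pi/3)) + (-2) + (2 + 3*exp(-2*I*pi/3) + 5*exp(2*I*pi/3)) + (2 + 3*exp(-I*pi/3) - exp(-2*I*pi/3))] = 12/6 = 2
  <chi_rho, chi_5> = (1/6)[1*(10)*conj(1) + 1*(-1 + 3*exp(-I*pi/3) + 2*exp(-2*I*pi/3))*conj(exp(-I*pi/3)) + 1*(5 + 3*exp(-2*I*pi/3) + 2*exp(2*I*pi/3))*conj(exp(-2*I*pi/3)) + 1*(-2)*conj(-1) + 1*(5 + 2*exp(-2*I*pi/3) + 3*exp(2*I*pi/3))*conj(exp(2*I*pi/3)) + 1*(-1 + 2*exp(2*I*pi/3) + 3*exp(I*pi/3))*conj(exp(I*pi/3))]
      = (1/6)[(10) + (3 + 2*exp(-I*pi/3) - exp(I*pi/3)) + (3 + 2*exp(-2*I*pi/3) + 5*exp(2*I*pi/3)) + (2) + (3 + 5*exp(-2*I*pi/3) + 2*exp(2*I*pi/3)) + (3 - exp(-I*pi/3) + 2*exp(I*pi/3))] = 18/6 = 3
(Exp terms are combined using exp(i*s)*conj(exp(i*t)) = exp(i*(s-t)), and sums of them are collapsed using the identity that for every m > 1 the m distinct m-th roots of unity sum to 0, e.g. 1 + exp(2*I*pi/3) + exp(-2*I*pi/3) = 0.)
Dimension check: dim(rho) = sum (mult * dim) = 2*1 + 0*1 + 0*1 + 3*1 + 2*1 + 3*1 = 10 = chi_rho(e) = 10.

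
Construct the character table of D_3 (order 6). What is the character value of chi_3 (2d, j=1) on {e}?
Conjugacy classes: {e} of size 1, {r^1, r^2} of size 2, {s, sr, ..., sr^2} of size 3.
Character table:
  irrep \ class              {e} (size 1)  {r^1, r^2} (size 2)  {s, sr, ..., sr^2} (size 3)
  chi_1 (triv)               1             1                    1                          
  chi_2 (sign: r->1, s->-1)  1             1                    -1                         
  chi_3 (2d, j=1)            2             -1                   0                          

Spot check: chi_3 (2d, j=1) on {e} = 2.

D_3 has order 2*3 = 6 with 3 conjugacy classes, hence 3 irreducibles. Sum of squared dims 1 + 1 + 4 = 6 = |G|. Linear characters come from the abelianisation; the 2-dimensional irreps have character r^k -> 2*cos(2*pi*j*k/3), reflections -> 0.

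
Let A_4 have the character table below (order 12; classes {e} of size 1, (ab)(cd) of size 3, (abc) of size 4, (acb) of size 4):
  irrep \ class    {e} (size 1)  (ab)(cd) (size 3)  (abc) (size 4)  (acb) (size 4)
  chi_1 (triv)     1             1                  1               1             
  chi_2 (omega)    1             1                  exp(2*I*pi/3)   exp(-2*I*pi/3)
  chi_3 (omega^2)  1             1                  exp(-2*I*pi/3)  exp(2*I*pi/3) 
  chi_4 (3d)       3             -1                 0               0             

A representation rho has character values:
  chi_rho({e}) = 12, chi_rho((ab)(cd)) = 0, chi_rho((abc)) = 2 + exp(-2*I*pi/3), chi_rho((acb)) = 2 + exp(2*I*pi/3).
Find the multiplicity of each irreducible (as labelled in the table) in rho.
Multiplicities: chi_1: 2, chi_2: 0, chi_3: 1, chi_4: 3.

Argument: Use <chi_rho, chi> = (1/|G|) sum_C |C| * chi_rho(C) * conj(chi(C)) with |G| = 12 for each irreducible chi in the table:
  <chi_rho, chi_1> = (1/12)[1*(12)*conj(1) + 3*(0)*conj(1) + 4*(2 + exp(-2*I*pi/3))*conj(1) + 4*(2 + exp(2*I*pi/3))*conj(1)]
      = (1/12)[(12) + (0) + (8 + 4*exp(-2*I*pi/3)) + (8 + 4*exp(2*I*pi/3))] = 24/12 = 2
  <chi_rho, chi_2> = (1/12)[1*(12)*conj(1) + 3*(0)*conj(1) + 4*(2 + exp(-2*I*pi/3))*conj(exp(2*I*pi/3)) + 4*(2 + exp(2*I*pi/3))*conj(exp(-2*I*pi/3))]
      = (1/12)[(12) + (0) + (8*exp(-2*I*pi/3) + 4*exp(2*I*pi/3)) + (4*exp(-2*I*pi/3) + 8*exp(2*I*pi/3))] = 0/12 = 0
  <chi_rho, chi_3> = (1/12)[1*(12)*conj(1) + 3*(0)*conj(1) + 4*(2 + exp(-2*I*pi/3))*conj(exp(-2*I*pi/3)) + 4*(2 + exp(2*I*pi/3))*conj(exp(2*I*pi/3))]
      = (1/12)[(12) + (0) + (4 + 8*exp(2*I*pi/3)) + (4 + 8*exp(-2*I*pi/3))] = 12/12 = 1
  <chi_rho, chi_4> = (1/12)[1*(12)*conj(3) + 3*(0)*conj(-1) + 4*(2 + exp(-2*I*pi/3))*conj(0) + 4*(2 + exp(2*I*pi/3))*conj(0)]
      = (1/12)[(36) + (0) + (0) + (0)] = 36/12 = 3
(Exp terms are combined using exp(i*s)*conj(exp(i*t)) = exp(i*(s-t)), and sums of them are collapsed using the identity that for every m > 1 the m distinct m-th roots of unity sum to 0, e.g. 1 + exp(2*I*pi/3) + exp(-2*I*pi/3) = 0.)
Dimension check: dim(rho) = sum (mult * dim) = 2*1 + 0*1 + 1*1 + 3*3 = 12 = chi_rho(e) = 12.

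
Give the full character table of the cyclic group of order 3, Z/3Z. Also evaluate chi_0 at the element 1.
Character table of Z/3Z (irreps indexed chi_0,...,chi_2 with chi_k(m) = zeta_3^(k*m), zeta_3 = exp(2*pi*i/3)):
  irrep \ class  {0} (size 1)  {1} (size 1)    {2} (size 1)  
  chi_0          1             1               1             
  chi_1          1             exp(2*I*pi/3)   exp(-2*I*pi/3)
  chi_2          1             exp(-2*I*pi/3)  exp(2*I*pi/3) 

Spot check: chi_0(1) = zeta_3^(0*1) = zeta_3^0 = 1.

Details: Z/3Z is abelian, so all 3 irreducible complex representations are 1-dimensional. They are given by chi_k(m) = zeta_3^(k*m) for k = 0,...,2. Row orthogonality: sum_m chi_k(m) conj(chi_l(m)) = 3 * [k = l].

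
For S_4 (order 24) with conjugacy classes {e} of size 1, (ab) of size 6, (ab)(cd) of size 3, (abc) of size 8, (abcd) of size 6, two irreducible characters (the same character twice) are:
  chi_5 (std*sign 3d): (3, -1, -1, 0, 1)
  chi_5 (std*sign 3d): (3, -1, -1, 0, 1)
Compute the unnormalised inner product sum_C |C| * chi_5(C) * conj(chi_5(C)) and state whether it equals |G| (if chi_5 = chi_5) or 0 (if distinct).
Sum = 24 = |G| = 24; so <chi_5, chi_5> = 1 (norm-1 confirms irreducibility).

Argument: Compute term by term over conjugacy classes (|C| * chi_5(C) * conj(chi_5(C))):
  1*(3)*conj(3) + 6*(-1)*conj(-1) + 3*(-1)*conj(-1) + 8*(0)*conj(0) + 6*(1)*conj(1)
  = (9) + (6) + (3) + (0) + (6)
  = 24.
Dividing by |G| = 24 gives 24/24 = 1, matching the row-orthogonality relation <chi_5, chi_5> = [chi_5 = chi_5].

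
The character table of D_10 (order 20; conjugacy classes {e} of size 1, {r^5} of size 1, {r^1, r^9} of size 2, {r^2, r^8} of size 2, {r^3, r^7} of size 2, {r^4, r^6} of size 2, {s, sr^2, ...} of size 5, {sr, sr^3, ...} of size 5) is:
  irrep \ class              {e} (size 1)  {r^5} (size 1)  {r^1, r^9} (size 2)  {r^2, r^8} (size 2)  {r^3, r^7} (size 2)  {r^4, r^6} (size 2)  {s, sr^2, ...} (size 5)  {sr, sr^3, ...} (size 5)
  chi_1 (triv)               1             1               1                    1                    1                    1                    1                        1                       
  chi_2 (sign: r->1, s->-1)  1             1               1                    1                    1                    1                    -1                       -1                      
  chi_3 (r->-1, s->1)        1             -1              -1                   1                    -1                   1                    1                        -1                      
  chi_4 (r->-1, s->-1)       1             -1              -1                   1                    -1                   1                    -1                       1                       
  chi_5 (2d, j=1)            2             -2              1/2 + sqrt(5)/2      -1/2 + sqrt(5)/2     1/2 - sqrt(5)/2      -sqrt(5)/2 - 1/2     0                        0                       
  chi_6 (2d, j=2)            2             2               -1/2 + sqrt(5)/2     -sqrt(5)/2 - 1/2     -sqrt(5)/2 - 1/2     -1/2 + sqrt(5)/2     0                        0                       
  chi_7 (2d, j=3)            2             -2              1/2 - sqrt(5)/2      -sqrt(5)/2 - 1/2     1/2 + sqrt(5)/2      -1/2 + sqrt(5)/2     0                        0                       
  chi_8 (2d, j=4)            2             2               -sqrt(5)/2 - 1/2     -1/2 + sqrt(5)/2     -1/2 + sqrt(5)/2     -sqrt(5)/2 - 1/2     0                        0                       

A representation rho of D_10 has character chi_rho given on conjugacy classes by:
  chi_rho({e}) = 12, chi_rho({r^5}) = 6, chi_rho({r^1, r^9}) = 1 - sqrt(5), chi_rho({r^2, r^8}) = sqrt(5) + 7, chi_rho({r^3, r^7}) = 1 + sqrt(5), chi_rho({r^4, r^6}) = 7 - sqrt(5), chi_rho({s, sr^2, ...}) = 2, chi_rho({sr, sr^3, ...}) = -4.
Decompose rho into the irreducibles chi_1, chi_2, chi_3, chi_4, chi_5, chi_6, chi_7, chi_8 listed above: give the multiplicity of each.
Multiplicities: chi_1: 2, chi_2: 3, chi_3: 3, chi_4: 0, chi_5: 0, chi_6: 0, chi_7: 0, chi_8: 2.

Reasoning: Use <chi_rho, chi> = (1/|G|) sum_C |C| * chi_rho(C) * conj(chi(C)) with |G| = 20 for each irreducible chi in the table:
  <chi_rho, chi_1> = (1/20)[1*(12)*conj(1) + 1*(6)*conj(1) + 2*(1 - sqrt(5))*conj(1) + 2*(sqrt(5) + 7)*conj(1) + 2*(1 + sqrt(5))*conj(1) + 2*(7 - sqrt(5))*conj(1) + 5*(2)*conj(1) + 5*(-4)*conj(1)]
      = (1/20)[(12) + (6) + (2 - 2*sqrt(5)) + (2*sqrt(5) + 14) + (2 + 2*sqrt(5)) + (14 - 2*sqrt(5)) + (10) + (-20)] = 40/20 = 2
  <chi_rho, chi_2> = (1/20)[1*(12)*conj(1) + 1*(6)*conj(1) + 2*(1 - sqrt(5))*conj(1) + 2*(sqrt(5) + 7)*conj(1) + 2*(1 + sqrt(5))*conj(1) + 2*(7 - sqrt(5))*conj(1) + 5*(2)*conj(-1) + 5*(-4)*conj(-1)]
      = (1/20)[(12) + (6) + (2 - 2*sqrt(5)) + (2*sqrt(5) + 14) + (2 + 2*sqrt(5)) + (14 - 2*sqrt(5)) + (-10) + (20)] = 60/20 = 3
  <chi_rho, chi_3> = (1/20)[1*(12)*conj(1) + 1*(6)*conj(-1) + 2*(1 - sqrt(5))*conj(-1) + 2*(sqrt(5) + 7)*conj(1) + 2*(1 + sqrt(5))*conj(-1) + 2*(7 - sqrt(5))*conj(1) + 5*(2)*conj(1) + 5*(-4)*conj(-1)]
      = (1/20)[(12) + (-6) + (-2 + 2*sqrt(5)) + (2*sqrt(5) + 14) + (-2*sqrt(5) - 2) + (14 - 2*sqrt(5)) + (10) + (20)] = 60/20 = 3
  <chi_rho, chi_4> = (1/20)[1*(12)*conj(1) + 1*(6)*conj(-1) + 2*(1 - sqrt(5))*conj(-1) + 2*(sqrt(5) + 7)*conj(1) + 2*(1 + sqrt(5))*conj(-1) + 2*(7 - sqrt(5))*conj(1) + 5*(2)*conj(-1) + 5*(-4)*conj(1)]
      = (1/20)[(12) + (-6) + (-2 + 2*sqrt(5)) + (2*sqrt(5) + 14) + (-2*sqrt(5) - 2) + (14 - 2*sqrt(5)) + (-10) + (-20)] = 0/20 = 0
  <chi_rho, chi_5> = (1/20)[1*(12)*conj(2) + 1*(6)*conj(-2) + 2*(1 - sqrt(5))*conj(1/2 + sqrt(5)/2) + 2*(sqrt(5) + 7)*conj(-1/2 + sqrt(5)/2) + 2*(1 + sqrt(5))*conj(1/2 - sqrt(5)/2) + 2*(7 - sqrt(5))*conj(-sqrt(5)/2 - 1/2) + 5*(2)*conj(0) + 5*(-4)*conj(0)]
      = (1/20)[(24) + (-12) + (-4) + (-2 + 6*sqrt(5)) + (-4) + (-6*sqrt(5) - 2) + (0) + (0)] = 0/20 = 0
  <chi_rho, chi_6> = (1/20)[1*(12)*conj(2) + 1*(6)*conj(2) + 2*(1 - sqrt(5))*conj(-1/2 + sqrt(5)/2) + 2*(sqrt(5) + 7)*conj(-sqrt(5)/2 - 1/2) + 2*(1 + sqrt(5))*conj(-sqrt(5)/2 - 1/2) + 2*(7 - sqrt(5))*conj(-1/2 + sqrt(5)/2) + 5*(2)*conj(0) + 5*(-4)*conj(0)]
      = (1/20)[(24) + (12) + (-6 + 2*sqrt(5)) + (-8*sqrt(5) - 12) + (-6 - 2*sqrt(5)) + (-12 + 8*sqrt(5)) + (0) + (0)] = 0/20 = 0
  <chi_rho, chi_7> = (1/20)[1*(12)*conj(2) + 1*(6)*conj(-2) + 2*(1 - sqrt(5))*conj(1/2 - sqrt(5)/2) + 2*(sqrt(5) + 7)*conj(-sqrt(5)/2 - 1/2) + 2*(1 + sqrt(5))*conj(1/2 + sqrt(5)/2) + 2*(7 - sqrt(5))*conj(-1/2 + sqrt(5)/2) + 5*(2)*conj(0) + 5*(-4)*conj(0)]
      = (1/20)[(24) + (-12) + (6 - 2*sqrt(5)) + (-8*sqrt(5) - 12) + (2*sqrt(5) + 6) + (-12 + 8*sqrt(5)) + (0) + (0)] = 0/20 = 0
  <chi_rho, chi_8> = (1/20)[1*(12)*conj(2) + 1*(6)*conj(2) + 2*(1 - sqrt(5))*conj(-sqrt(5)/2 - 1/2) + 2*(sqrt(5) + 7)*conj(-1/2 + sqrt(5)/2) + 2*(1 + sqrt(5))*conj(-1/2 + sqrt(5)/2) + 2*(7 - sqrt(5))*conj(-sqrt(5)/2 - 1/2) + 5*(2)*conj(0) + 5*(-4)*conj(0)]
      = (1/20)[(24) + (12) + (4) + (-2 + 6*sqrt(5)) + (4) + (-6*sqrt(5) - 2) + (0) + (0)] = 40/20 = 2
Dimension check: dim(rho) = sum (mult * dim) = 2*1 + 3*1 + 3*1 + 0*1 + 0*2 + 0*2 + 0*2 + 2*2 = 12 = chi_rho(e) = 12.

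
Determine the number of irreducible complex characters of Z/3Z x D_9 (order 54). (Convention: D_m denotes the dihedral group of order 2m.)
18

Explanation: The number of irreducible complex representations of a finite group equals its number of conjugacy classes. For a direct product, #classes(G x H) = #classes(G) * #classes(H). Z/3Z has 3 classes (abelian), D_9 has 6 classes, so 3 * 6 = 18, so Z/3Z x D_9 (order 54) has exactly 18 irreducible complex representations.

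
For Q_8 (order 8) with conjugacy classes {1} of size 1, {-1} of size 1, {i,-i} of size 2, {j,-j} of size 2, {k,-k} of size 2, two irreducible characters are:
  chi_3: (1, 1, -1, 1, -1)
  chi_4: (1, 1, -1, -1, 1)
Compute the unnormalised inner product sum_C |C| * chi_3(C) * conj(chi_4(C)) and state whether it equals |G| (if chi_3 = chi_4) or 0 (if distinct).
Sum = 0; so <chi_3, chi_4> = 0 (distinct irreducibles are orthogonal).

Working: Compute term by term over conjugacy classes (|C| * chi_3(C) * conj(chi_4(C))):
  1*(1)*conj(1) + 1*(1)*conj(1) + 2*(-1)*conj(-1) + 2*(1)*conj(-1) + 2*(-1)*conj(1)
  = (1) + (1) + (2) + (-2) + (-2)
  = 0.
Dividing by |G| = 8 gives 0/8 = 0, matching the row-orthogonality relation <chi_3, chi_4> = [chi_3 = chi_4].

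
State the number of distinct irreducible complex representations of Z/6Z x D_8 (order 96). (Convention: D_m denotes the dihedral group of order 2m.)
42

Explanation: The number of irreducible complex representations of a finite group equals its number of conjugacy classes. For a direct product, #classes(G x H) = #classes(G) * #classes(H). Z/6Z has 6 classes (abelian), D_8 has 7 classes, so 6 * 7 = 42, so Z/6Z x D_8 (order 96) has exactly 42 irreducible complex representations.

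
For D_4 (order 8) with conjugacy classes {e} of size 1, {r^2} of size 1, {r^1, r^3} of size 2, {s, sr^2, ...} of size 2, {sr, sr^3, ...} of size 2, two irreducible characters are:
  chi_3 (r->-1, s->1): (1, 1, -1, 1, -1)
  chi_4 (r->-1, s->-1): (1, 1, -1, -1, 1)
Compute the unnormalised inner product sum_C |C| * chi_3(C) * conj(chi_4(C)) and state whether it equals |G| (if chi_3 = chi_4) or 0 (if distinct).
Sum = 0; so <chi_3, chi_4> = 0 (distinct irreducibles are orthogonal).

Justification: Compute term by term over conjugacy classes (|C| * chi_3(C) * conj(chi_4(C))):
  1*(1)*conj(1) + 1*(1)*conj(1) + 2*(-1)*conj(-1) + 2*(1)*conj(-1) + 2*(-1)*conj(1)
  = (1) + (1) + (2) + (-2) + (-2)
  = 0.
Dividing by |G| = 8 gives 0/8 = 0, matching the row-orthogonality relation <chi_3, chi_4> = [chi_3 = chi_4].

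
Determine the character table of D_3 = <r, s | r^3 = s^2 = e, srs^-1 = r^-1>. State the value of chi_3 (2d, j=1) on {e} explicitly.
Conjugacy classes: {e} of size 1, {r^1, r^2} of size 2, {s, sr, ..., sr^2} of size 3.
Character table:
  irrep \ class              {e} (size 1)  {r^1, r^2} (size 2)  {s, sr, ..., sr^2} (size 3)
  chi_1 (triv)               1             1                    1                          
  chi_2 (sign: r->1, s->-1)  1             1                    -1                         
  chi_3 (2d, j=1)            2             -1                   0                          

Spot check: chi_3 (2d, j=1) on {e} = 2.

Argument: D_3 has order 2*3 = 6 with 3 conjugacy classes, hence 3 irreducibles. Sum of squared dims 1 + 1 + 4 = 6 = |G|. Linear characters come from the abelianisation; the 2-dimensional irreps have character r^k -> 2*cos(2*pi*j*k/3), reflections -> 0.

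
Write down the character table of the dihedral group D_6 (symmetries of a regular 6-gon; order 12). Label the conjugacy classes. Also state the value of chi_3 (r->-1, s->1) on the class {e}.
Conjugacy classes: {e} of size 1, {r^3} of size 1, {r^1, r^5} of size 2, {r^2, r^4} of size 2, {s, sr^2, ...} of size 3, {sr, sr^3, ...} of size 3.
Character table:
  irrep \ class              {e} (size 1)  {r^3} (size 1)  {r^1, r^5} (size 2)  {r^2, r^4} (size 2)  {s, sr^2, ...} (size 3)  {sr, sr^3, ...} (size 3)
  chi_1 (triv)               1             1               1                    1                    1                        1                       
  chi_2 (sign: r->1, s->-1)  1             1               1                    1                    -1                       -1                      
  chi_3 (r->-1, s->1)        1             -1              -1                   1                    1                        -1                      
  chi_4 (r->-1, s->-1)       1             -1              -1                   1                    -1                       1                       
  chi_5 (2d, j=1)            2             -2              1                    -1                   0                        0                       
  chi_6 (2d, j=2)            2             2               -1                   -1                   0                        0                       

Spot check: chi_3 (r->-1, s->1) on {e} = 1.

Justification: D_6 has order 2*6 = 12 with 6 conjugacy classes, hence 6 irreducibles. Sum of squared dims 1 + 1 + 1 + 1 + 4 + 4 = 12 = |G|. Linear characters come from the abelianisation; the 2-dimensional irreps have character r^k -> 2*cos(2*pi*j*k/6), reflections -> 0.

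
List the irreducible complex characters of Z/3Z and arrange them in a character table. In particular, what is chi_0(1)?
Character table of Z/3Z (irreps indexed chi_0,...,chi_2 with chi_k(m) = zeta_3^(k*m), zeta_3 = exp(2*pi*i/3)):
  irrep \ class  {0} (size 1)  {1} (size 1)    {2} (size 1)  
  chi_0          1             1               1             
  chi_1          1             exp(2*I*pi/3)   exp(-2*I*pi/3)
  chi_2          1             exp(-2*I*pi/3)  exp(2*I*pi/3) 

Spot check: chi_0(1) = zeta_3^(0*1) = zeta_3^0 = 1.

Z/3Z is abelian, so all 3 irreducible complex representations are 1-dimensional. They are given by chi_k(m) = zeta_3^(k*m) for k = 0,...,2. Row orthogonality: sum_m chi_k(m) conj(chi_l(m)) = 3 * [k = l].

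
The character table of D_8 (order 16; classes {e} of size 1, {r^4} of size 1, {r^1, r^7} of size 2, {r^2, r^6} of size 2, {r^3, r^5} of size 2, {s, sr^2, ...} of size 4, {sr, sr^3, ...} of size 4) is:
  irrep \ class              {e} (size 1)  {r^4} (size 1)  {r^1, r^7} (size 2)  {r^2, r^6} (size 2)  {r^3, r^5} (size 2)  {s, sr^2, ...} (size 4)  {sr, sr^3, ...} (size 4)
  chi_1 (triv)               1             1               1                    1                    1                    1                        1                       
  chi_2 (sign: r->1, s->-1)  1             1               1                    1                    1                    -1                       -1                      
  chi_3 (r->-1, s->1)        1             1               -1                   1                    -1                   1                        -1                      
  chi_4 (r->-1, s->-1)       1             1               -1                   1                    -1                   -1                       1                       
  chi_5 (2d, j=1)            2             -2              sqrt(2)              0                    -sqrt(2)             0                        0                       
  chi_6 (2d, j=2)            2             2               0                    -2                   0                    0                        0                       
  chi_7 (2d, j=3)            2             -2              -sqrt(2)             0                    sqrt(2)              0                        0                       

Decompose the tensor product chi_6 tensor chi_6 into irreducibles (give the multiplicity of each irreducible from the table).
chi_6 tensor chi_6 = chi_1 + chi_2 + chi_3 + chi_4 (all other irreducibles have multiplicity 0).

Reasoning: The character of a tensor product is the pointwise product (chi_6 * chi_6)(C) = chi_6(C) * chi_6(C):
  {e}: (2)*(2), {r^4}: (2)*(2), {r^1, r^7}: (0)*(0), {r^2, r^6}: (-2)*(-2), {r^3, r^5}: (0)*(0), {s, sr^2, ...}: (0)*(0), {sr, sr^3, ...}: (0)*(0)
so (chi_6 * chi_6) takes values
  {e} -> 4, {r^4} -> 4, {r^1, r^7} -> 0, {r^2, r^6} -> 4, {r^3, r^5} -> 0, {s, sr^2, ...} -> 0, {sr, sr^3, ...} -> 0.
Now take the inner product of this character with each irreducible chi from the table, <chi_6*chi_6, chi> = (1/16) sum_C |C| (chi_6*chi_6)(C) conj(chi(C)):
  <chi_6*chi_6, chi_1> = (1/16)[1*(4)*conj(1) + 1*(4)*conj(1) + 2*(0)*conj(1) + 2*(4)*conj(1) + 2*(0)*conj(1) + 4*(0)*conj(1) + 4*(0)*conj(1)]
      = (1/16)[(4) + (4) + (0) + (8) + (0) + (0) + (0)] = 16/16 = 1
  <chi_6*chi_6, chi_2> = (1/16)[1*(4)*conj(1) + 1*(4)*conj(1) + 2*(0)*conj(1) + 2*(4)*conj(1) + 2*(0)*conj(1) + 4*(0)*conj(-1) + 4*(0)*conj(-1)]
      = (1/16)[(4) + (4) + (0) + (8) + (0) + (0) + (0)] = 16/16 = 1
  <chi_6*chi_6, chi_3> = (1/16)[1*(4)*conj(1) + 1*(4)*conj(1) + 2*(0)*conj(-1) + 2*(4)*conj(1) + 2*(0)*conj(-1) + 4*(0)*conj(1) + 4*(0)*conj(-1)]
      = (1/16)[(4) + (4) + (0) + (8) + (0) + (0) + (0)] = 16/16 = 1
  <chi_6*chi_6, chi_4> = (1/16)[1*(4)*conj(1) + 1*(4)*conj(1) + 2*(0)*conj(-1) + 2*(4)*conj(1) + 2*(0)*conj(-1) + 4*(0)*conj(-1) + 4*(0)*conj(1)]
      = (1/16)[(4) + (4) + (0) + (8) + (0) + (0) + (0)] = 16/16 = 1
  <chi_6*chi_6, chi_5> = (1/16)[1*(4)*conj(2) + 1*(4)*conj(-2) + 2*(0)*conj(sqrt(2)) + 2*(4)*conj(0) + 2*(0)*conj(-sqrt(2)) + 4*(0)*conj(0) + 4*(0)*conj(0)]
      = (1/16)[(8) + (-8) + (0) + (0) + (0) + (0) + (0)] = 0/16 = 0
  <chi_6*chi_6, chi_6> = (1/16)[1*(4)*conj(2) + 1*(4)*conj(2) + 2*(0)*conj(0) + 2*(4)*conj(-2) + 2*(0)*conj(0) + 4*(0)*conj(0) + 4*(0)*conj(0)]
      = (1/16)[(8) + (8) + (0) + (-16) + (0) + (0) + (0)] = 0/16 = 0
  <chi_6*chi_6, chi_7> = (1/16)[1*(4)*conj(2) + 1*(4)*conj(-2) + 2*(0)*conj(-sqrt(2)) + 2*(4)*conj(0) + 2*(0)*conj(sqrt(2)) + 4*(0)*conj(0) + 4*(0)*conj(0)]
      = (1/16)[(8) + (-8) + (0) + (0) + (0) + (0) + (0)] = 0/16 = 0
Hence the multiplicities are chi_1: 1, chi_2: 1, chi_3: 1, chi_4: 1. Dimension check: dim(chi_6)*dim(chi_6) = 2*2 = 4 and sum (mult * dim) = 1*1 + 1*1 + 1*1 + 1*1 = 4.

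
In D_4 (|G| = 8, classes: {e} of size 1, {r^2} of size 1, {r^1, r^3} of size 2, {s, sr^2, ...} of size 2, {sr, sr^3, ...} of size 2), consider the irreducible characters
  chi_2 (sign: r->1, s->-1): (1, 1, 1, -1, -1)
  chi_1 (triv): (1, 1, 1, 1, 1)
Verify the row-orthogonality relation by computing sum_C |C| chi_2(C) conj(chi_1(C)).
Sum = 0; so <chi_2, chi_1> = 0 (distinct irreducibles are orthogonal).

Details: Compute term by term over conjugacy classes (|C| * chi_2(C) * conj(chi_1(C))):
  1*(1)*conj(1) + 1*(1)*conj(1) + 2*(1)*conj(1) + 2*(-1)*conj(1) + 2*(-1)*conj(1)
  = (1) + (1) + (2) + (-2) + (-2)
  = 0.
Dividing by |G| = 8 gives 0/8 = 0, matching the row-orthogonality relation <chi_2, chi_1> = [chi_2 = chi_1].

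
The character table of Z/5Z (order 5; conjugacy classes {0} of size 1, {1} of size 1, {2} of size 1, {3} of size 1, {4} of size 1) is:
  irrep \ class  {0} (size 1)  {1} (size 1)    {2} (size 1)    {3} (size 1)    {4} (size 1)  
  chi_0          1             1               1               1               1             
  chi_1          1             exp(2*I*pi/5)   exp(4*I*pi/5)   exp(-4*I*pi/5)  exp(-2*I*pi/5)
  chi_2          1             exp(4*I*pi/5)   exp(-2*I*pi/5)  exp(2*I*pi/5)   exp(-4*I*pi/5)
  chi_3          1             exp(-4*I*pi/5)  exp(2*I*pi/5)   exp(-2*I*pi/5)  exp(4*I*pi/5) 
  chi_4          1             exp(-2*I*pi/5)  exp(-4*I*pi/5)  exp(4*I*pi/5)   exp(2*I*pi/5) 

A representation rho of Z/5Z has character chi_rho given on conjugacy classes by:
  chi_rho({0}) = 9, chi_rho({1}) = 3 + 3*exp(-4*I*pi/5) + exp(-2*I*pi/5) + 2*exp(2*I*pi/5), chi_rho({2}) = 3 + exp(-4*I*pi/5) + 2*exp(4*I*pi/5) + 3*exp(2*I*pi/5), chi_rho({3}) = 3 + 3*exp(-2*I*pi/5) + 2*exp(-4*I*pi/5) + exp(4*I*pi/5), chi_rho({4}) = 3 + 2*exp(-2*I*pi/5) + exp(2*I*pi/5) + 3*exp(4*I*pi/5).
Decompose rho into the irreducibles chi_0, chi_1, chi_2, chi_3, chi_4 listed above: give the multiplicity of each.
Multiplicities: chi_0: 3, chi_1: 2, chi_2: 0, chi_3: 3, chi_4: 1.

Proof sketch: Use <chi_rho, chi> = (1/|G|) sum_C |C| * chi_rho(C) * conj(chi(C)) with |G| = 5 for each irreducible chi in the table:
  <chi_rho, chi_0> = (1/5)[1*(9)*conj(1) + 1*(3 + 3*exp(-4*I*pi/5) + exp(-2*I*pi/5) + 2*exp(2*I*pi/5))*conj(1) + 1*(3 + exp(-4*I*pi/5) + 2*exp(4*I*pi/5) + 3*exp(2*I*pi/5))*conj(1) + 1*(3 + 3*exp(-2*I*pi/5) + 2*exp(-4*I*pi/5) + exp(4*I*pi/5))*conj(1) + 1*(3 + 2*exp(-2*I*pi/5) + exp(2*I*pi/5) + 3*exp(4*I*pi/5))*conj(1)]
      = (1/5)[(9) + (3 + 3*exp(-4*I*pi/5) + exp(-2*I*pi/5) + 2*exp(2*I*pi/5)) + (3 + exp(-4*I*pi/5) + 2*exp(4*I*pi/5) + 3*exp(2*I*pi/5)) + (3 + 3*exp(-2*I*pi/5) + 2*exp(-4*I*pi/5) + exp(4*I*pi/5)) + (3 + 2*exp(-2*I*pi/5) + exp(2*I*pi/5) + 3*exp(4*I*pi/5))] = 15/5 = 3
  <chi_rho, chi_1> = (1/5)[1*(9)*conj(1) + 1*(3 + 3*exp(-4*I*pi/5) + exp(-2*I*pi/5) + 2*exp(2*I*pi/5))*conj(exp(2*I*pi/5)) + 1*(3 + exp(-4*I*pi/5) + 2*exp(4*I*pi/5) + 3*exp(2*I*pi/5))*conj(exp(4*I*pi/5)) + 1*(3 + 3*exp(-2*I*pi/5) + 2*exp(-4*I*pi/5) + exp(4*I*pi/5))*conj(exp(-4*I*pi/5)) + 1*(3 + 2*exp(-2*I*pi/5) + exp(2*I*pi/5) + 3*exp(4*I*pi/5))*conj(exp(-2*I*pi/5))]
      = (1/5)[(9) + (2 + 3*exp(-2*I*pi/5) + exp(-4*I*pi/5) + 3*exp(4*I*pi/5)) + (2 + 3*exp(-2*I*pi/5) + 3*exp(-4*I*pi/5) + exp(2*I*pi/5)) + (2 + exp(-2*I*pi/5) + 3*exp(4*I*pi/5) + 3*exp(2*I*pi/5)) + (2 + 3*exp(-4*I*pi/5) + exp(4*I*pi/5) + 3*exp(2*I*pi/5))] = 10/5 = 2
  <chi_rho, chi_2> = (1/5)[1*(9)*conj(1) + 1*(3 + 3*exp(-4*I*pi/5) + exp(-2*I*pi/5) + 2*exp(2*I*pi/5))*conj(exp(4*I*pi/5)) + 1*(3 + exp(-4*I*pi/5) + 2*exp(4*I*pi/5) + 3*exp(2*I*pi/5))*conj(exp(-2*I*pi/5)) + 1*(3 + 3*exp(-2*I*pi/5) + 2*exp(-4*I*pi/5) + exp(4*I*pi/5))*conj(exp(2*I*pi/5)) + 1*(3 + 2*exp(-2*I*pi/5) + exp(2*I*pi/5) + 3*exp(4*I*pi/5))*conj(exp(-4*I*pi/5))]
      = (1/5)[(9) + (2*exp(-2*I*pi/5) + 3*exp(-4*I*pi/5) + exp(4*I*pi/5) + 3*exp(2*I*pi/5)) + (2*exp(-4*I*pi/5) + exp(-2*I*pi/5) + 3*exp(4*I*pi/5) + 3*exp(2*I*pi/5)) + (3*exp(-2*I*pi/5) + 3*exp(-4*I*pi/5) + exp(2*I*pi/5) + 2*exp(4*I*pi/5)) + (3*exp(-2*I*pi/5) + exp(-4*I*pi/5) + 3*exp(4*I*pi/5) + 2*exp(2*I*pi/5))] = 0/5 = 0
  <chi_rho, chi_3> = (1/5)[1*(9)*conj(1) + 1*(3 + 3*exp(-4*I*pi/5) + exp(-2*I*pi/5) + 2*exp(2*I*pi/5))*conj(exp(-4*I*pi/5)) + 1*(3 + exp(-4*I*pi/5) + 2*exp(4*I*pi/5) + 3*exp(2*I*pi/5))*conj(exp(2*I*pi/5)) + 1*(3 + 3*exp(-2*I*pi/5) + 2*exp(-4*I*pi/5) + exp(4*I*pi/5))*conj(exp(-2*I*pi/5)) + 1*(3 + 2*exp(-2*I*pi/5) + exp(2*I*pi/5) + 3*exp(4*I*pi/5))*conj(exp(4*I*pi/5))]
      = (1/5)[(9) + (3 + 2*exp(-4*I*pi/5) + exp(2*I*pi/5) + 3*exp(4*I*pi/5)) + (3 + 3*exp(-2*I*pi/5) + exp(4*I*pi/5) + 2*exp(2*I*pi/5)) + (3 + 2*exp(-2*I*pi/5) + exp(-4*I*pi/5) + 3*exp(2*I*pi/5)) + (3 + 3*exp(-4*I*pi/5) + exp(-2*I*pi/5) + 2*exp(4*I*pi/5))] = 15/5 = 3
  <chi_rho, chi_4> = (1/5)[1*(9)*conj(1) + 1*(3 + 3*exp(-4*I*pi/5) + exp(-2*I*pi/5) + 2*exp(2*I*pi/5))*conj(exp(-2*I*pi/5)) + 1*(3 + exp(-4*I*pi/5) + 2*exp(4*I*pi/5) + 3*exp(2*I*pi/5))*conj(exp(-4*I*pi/5)) + 1*(3 + 3*exp(-2*I*pi/5) + 2*exp(-4*I*pi/5) + exp(4*I*pi/5))*conj(exp(4*I*pi/5)) + 1*(3 + 2*exp(-2*I*pi/5) + exp(2*I*pi/5) + 3*exp(4*I*pi/5))*conj(exp(2*I*pi/5))]
      = (1/5)[(9) + (1 + 3*exp(-2*I*pi/5) + 2*exp(4*I*pi/5) + 3*exp(2*I*pi/5)) + (1 + 2*exp(-2*I*pi/5) + 3*exp(-4*I*pi/5) + 3*exp(4*I*pi/5)) + (1 + 3*exp(-4*I*pi/5) + 3*exp(4*I*pi/5) + 2*exp(2*I*pi/5)) + (1 + 3*exp(-2*I*pi/5) + 2*exp(-4*I*pi/5) + 3*exp(2*I*pi/5))] = 5/5 = 1
(Exp terms are combined using exp(i*s)*conj(exp(i*t)) = exp(i*(s-t)), and sums of them are collapsed using the identity that for every m > 1 the m distinct m-th roots of unity sum to 0, e.g. 1 + exp(2*I*pi/3) + exp(-2*I*pi/3) = 0.)
Dimension check: dim(rho) = sum (mult * dim) = 3*1 + 2*1 + 0*1 + 3*1 + 1*1 = 9 = chi_rho(e) = 9.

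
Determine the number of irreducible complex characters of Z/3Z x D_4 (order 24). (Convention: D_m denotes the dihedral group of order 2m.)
15

Solution. The number of irreducible complex representations of a finite group equals its number of conjugacy classes. For a direct product, #classes(G x H) = #classes(G) * #classes(H). Z/3Z has 3 classes (abelian), D_4 has 5 classes, so 3 * 5 = 15, so Z/3Z x D_4 (order 24) has exactly 15 irreducible complex representations.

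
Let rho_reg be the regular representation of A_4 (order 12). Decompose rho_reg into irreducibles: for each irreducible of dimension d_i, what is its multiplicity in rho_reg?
Each irreducible V_i of dimension d_i appears with multiplicity d_i, i.e. rho_reg = (direct sum over all irreducibles V_i) d_i V_i. The irreducible dimensions for A_4 are 1, 1, 1, 3: 3 irreducibles of dimension 1, each with multiplicity 1; 1 irreducible of dimension 3, with multiplicity 3. Total dimension 3*1*1 + 1*3*3 = 12 = |G|.

Working: General theorem: in the regular representation of a finite group G, each irreducible appears with multiplicity equal to its dimension. Check: dim(rho_reg) = sum d_i^2 = 1 + 1 + 1 + 9 = 12 = |G|.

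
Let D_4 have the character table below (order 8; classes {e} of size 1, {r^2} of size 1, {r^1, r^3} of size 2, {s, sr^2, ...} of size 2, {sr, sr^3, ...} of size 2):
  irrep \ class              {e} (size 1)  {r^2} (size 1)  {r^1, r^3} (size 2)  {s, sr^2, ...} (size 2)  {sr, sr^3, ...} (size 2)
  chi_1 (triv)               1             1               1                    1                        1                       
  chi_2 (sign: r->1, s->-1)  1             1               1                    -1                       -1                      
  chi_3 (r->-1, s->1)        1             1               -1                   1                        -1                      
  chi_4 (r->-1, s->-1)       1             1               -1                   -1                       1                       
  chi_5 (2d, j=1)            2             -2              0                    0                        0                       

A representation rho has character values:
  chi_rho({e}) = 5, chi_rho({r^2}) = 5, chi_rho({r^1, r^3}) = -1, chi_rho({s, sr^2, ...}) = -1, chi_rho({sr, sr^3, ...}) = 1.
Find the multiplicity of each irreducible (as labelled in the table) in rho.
Multiplicities: chi_1: 1, chi_2: 1, chi_3: 1, chi_4: 2, chi_5: 0.

Derivation: Use <chi_rho, chi> = (1/|G|) sum_C |C| * chi_rho(C) * conj(chi(C)) with |G| = 8 for each irreducible chi in the table:
  <chi_rho, chi_1> = (1/8)[1*(5)*conj(1) + 1*(5)*conj(1) + 2*(-1)*conj(1) + 2*(-1)*conj(1) + 2*(1)*conj(1)]
      = (1/8)[(5) + (5) + (-2) + (-2) + (2)] = 8/8 = 1
  <chi_rho, chi_2> = (1/8)[1*(5)*conj(1) + 1*(5)*conj(1) + 2*(-1)*conj(1) + 2*(-1)*conj(-1) + 2*(1)*conj(-1)]
      = (1/8)[(5) + (5) + (-2) + (2) + (-2)] = 8/8 = 1
  <chi_rho, chi_3> = (1/8)[1*(5)*conj(1) + 1*(5)*conj(1) + 2*(-1)*conj(-1) + 2*(-1)*conj(1) + 2*(1)*conj(-1)]
      = (1/8)[(5) + (5) + (2) + (-2) + (-2)] = 8/8 = 1
  <chi_rho, chi_4> = (1/8)[1*(5)*conj(1) + 1*(5)*conj(1) + 2*(-1)*conj(-1) + 2*(-1)*conj(-1) + 2*(1)*conj(1)]
      = (1/8)[(5) + (5) + (2) + (2) + (2)] = 16/8 = 2
  <chi_rho, chi_5> = (1/8)[1*(5)*conj(2) + 1*(5)*conj(-2) + 2*(-1)*conj(0) + 2*(-1)*conj(0) + 2*(1)*conj(0)]
      = (1/8)[(10) + (-10) + (0) + (0) + (0)] = 0/8 = 0
Dimension check: dim(rho) = sum (mult * dim) = 1*1 + 1*1 + 1*1 + 2*1 + 0*2 = 5 = chi_rho(e) = 5.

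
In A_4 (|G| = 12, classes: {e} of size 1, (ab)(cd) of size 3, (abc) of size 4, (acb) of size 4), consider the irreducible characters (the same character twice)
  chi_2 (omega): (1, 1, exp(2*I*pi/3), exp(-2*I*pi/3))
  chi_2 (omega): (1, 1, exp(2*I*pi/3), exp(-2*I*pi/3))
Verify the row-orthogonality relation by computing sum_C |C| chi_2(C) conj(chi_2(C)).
Sum = 12 = |G| = 12; so <chi_2, chi_2> = 1 (norm-1 confirms irreducibility).

Why: Compute term by term over conjugacy classes (|C| * chi_2(C) * conj(chi_2(C))):
  1*(1)*conj(1) + 3*(1)*conj(1) + 4*(exp(2*I*pi/3))*conj(exp(2*I*pi/3)) + 4*(exp(-2*I*pi/3))*conj(exp(-2*I*pi/3))
  = (1) + (3) + (4) + (4)
  = 12.
(Exp terms are combined using exp(i*s)*conj(exp(i*t)) = exp(i*(s-t)), and sums of them are collapsed using the identity that for every m > 1 the m distinct m-th roots of unity sum to 0, e.g. 1 + exp(2*I*pi/3) + exp(-2*I*pi/3) = 0.)
Dividing by |G| = 12 gives 12/12 = 1, matching the row-orthogonality relation <chi_2, chi_2> = [chi_2 = chi_2].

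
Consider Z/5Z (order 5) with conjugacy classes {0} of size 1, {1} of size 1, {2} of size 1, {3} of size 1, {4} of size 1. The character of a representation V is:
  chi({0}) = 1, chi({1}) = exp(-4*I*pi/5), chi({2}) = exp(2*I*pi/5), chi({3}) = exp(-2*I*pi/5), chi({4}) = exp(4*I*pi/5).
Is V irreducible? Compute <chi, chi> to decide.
Irreducible: <chi, chi> = 1.

Explanation: <chi, chi> = (1/|G|) sum_C |C| * |chi(C)|^2 = (1/5)[1*|1|^2 + 1*|exp(-4*I*pi/5)|^2 + 1*|exp(2*I*pi/5)|^2 + 1*|exp(-2*I*pi/5)|^2 + 1*|exp(4*I*pi/5)|^2]
  = (1/5)[(1) + (1) + (1) + (1) + (1)] = 5/5 = 1.
(Exp terms are combined using exp(i*s)*conj(exp(i*t)) = exp(i*(s-t)), and sums of them are collapsed using the identity that for every m > 1 the m distinct m-th roots of unity sum to 0, e.g. 1 + exp(2*I*pi/3) + exp(-2*I*pi/3) = 0.)
A character is irreducible iff <chi, chi> = 1, so this representation is irreducible.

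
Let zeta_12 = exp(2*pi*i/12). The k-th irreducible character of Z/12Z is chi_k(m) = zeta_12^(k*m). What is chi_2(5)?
chi_2(5) = zeta_12^10 = exp(-I*pi/3)

Derivation: chi_2(5) = zeta_12^(2*5) = zeta_12^10. Since zeta_12^12 = 1, this equals zeta_12^10 = exp(2*pi*i*10/12) = exp(-I*pi/3).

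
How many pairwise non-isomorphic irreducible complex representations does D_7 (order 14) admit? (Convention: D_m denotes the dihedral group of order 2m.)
5

Why: The number of irreducible complex representations of a finite group equals its number of conjugacy classes. D_7 has 5 conjugacy classes ((n+3)/2 for n odd), so D_7 (order 14) has exactly 5 irreducible complex representations.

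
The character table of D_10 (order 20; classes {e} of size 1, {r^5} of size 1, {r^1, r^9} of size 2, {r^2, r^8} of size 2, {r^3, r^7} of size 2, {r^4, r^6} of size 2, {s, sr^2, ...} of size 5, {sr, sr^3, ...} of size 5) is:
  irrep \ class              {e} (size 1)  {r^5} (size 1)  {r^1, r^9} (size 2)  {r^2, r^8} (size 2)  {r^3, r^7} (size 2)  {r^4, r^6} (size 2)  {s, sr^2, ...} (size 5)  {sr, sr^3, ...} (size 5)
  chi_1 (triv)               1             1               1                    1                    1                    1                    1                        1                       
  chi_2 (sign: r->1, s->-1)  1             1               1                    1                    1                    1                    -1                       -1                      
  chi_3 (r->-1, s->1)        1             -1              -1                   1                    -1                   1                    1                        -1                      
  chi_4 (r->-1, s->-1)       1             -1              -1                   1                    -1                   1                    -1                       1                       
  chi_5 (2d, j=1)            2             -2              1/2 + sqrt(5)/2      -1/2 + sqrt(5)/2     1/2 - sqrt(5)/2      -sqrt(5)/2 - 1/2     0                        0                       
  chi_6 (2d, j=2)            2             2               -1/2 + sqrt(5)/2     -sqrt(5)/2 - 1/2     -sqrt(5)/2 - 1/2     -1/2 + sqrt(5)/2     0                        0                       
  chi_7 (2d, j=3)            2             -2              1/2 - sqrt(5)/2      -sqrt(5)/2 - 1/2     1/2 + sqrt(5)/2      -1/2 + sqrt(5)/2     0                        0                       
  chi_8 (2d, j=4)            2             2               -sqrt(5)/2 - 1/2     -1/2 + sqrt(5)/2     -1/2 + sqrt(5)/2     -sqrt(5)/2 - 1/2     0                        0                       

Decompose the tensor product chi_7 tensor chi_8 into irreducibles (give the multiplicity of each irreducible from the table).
chi_7 tensor chi_8 = chi_5 + chi_7 (all other irreducibles have multiplicity 0).

Derivation: The character of a tensor product is the pointwise product (chi_7 * chi_8)(C) = chi_7(C) * chi_8(C):
  {e}: (2)*(2), {r^5}: (-2)*(2), {r^1, r^9}: (1/2 - sqrt(5)/2)*(-sqrt(5)/2 - 1/2), {r^2, r^8}: (-sqrt(5)/2 - 1/2)*(-1/2 + sqrt(5)/2), {r^3, r^7}: (1/2 + sqrt(5)/2)*(-1/2 + sqrt(5)/2), {r^4, r^6}: (-1/2 + sqrt(5)/2)*(-sqrt(5)/2 - 1/2), {s, sr^2, ...}: (0)*(0), {sr, sr^3, ...}: (0)*(0)
so (chi_7 * chi_8) takes values
  {e} -> 4, {r^5} -> -4, {r^1, r^9} -> 1, {r^2, r^8} -> -1, {r^3, r^7} -> 1, {r^4, r^6} -> -1, {s, sr^2, ...} -> 0, {sr, sr^3, ...} -> 0.
Now take the inner product of this character with each irreducible chi from the table, <chi_7*chi_8, chi> = (1/20) sum_C |C| (chi_7*chi_8)(C) conj(chi(C)):
  <chi_7*chi_8, chi_1> = (1/20)[1*(4)*conj(1) + 1*(-4)*conj(1) + 2*(1)*conj(1) + 2*(-1)*conj(1) + 2*(1)*conj(1) + 2*(-1)*conj(1) + 5*(0)*conj(1) + 5*(0)*conj(1)]
      = (1/20)[(4) + (-4) + (2) + (-2) + (2) + (-2) + (0) + (0)] = 0/20 = 0
  <chi_7*chi_8, chi_2> = (1/20)[1*(4)*conj(1) + 1*(-4)*conj(1) + 2*(1)*conj(1) + 2*(-1)*conj(1) + 2*(1)*conj(1) + 2*(-1)*conj(1) + 5*(0)*conj(-1) + 5*(0)*conj(-1)]
      = (1/20)[(4) + (-4) + (2) + (-2) + (2) + (-2) + (0) + (0)] = 0/20 = 0
  <chi_7*chi_8, chi_3> = (1/20)[1*(4)*conj(1) + 1*(-4)*conj(-1) + 2*(1)*conj(-1) + 2*(-1)*conj(1) + 2*(1)*conj(-1) + 2*(-1)*conj(1) + 5*(0)*conj(1) + 5*(0)*conj(-1)]
      = (1/20)[(4) + (4) + (-2) + (-2) + (-2) + (-2) + (0) + (0)] = 0/20 = 0
  <chi_7*chi_8, chi_4> = (1/20)[1*(4)*conj(1) + 1*(-4)*conj(-1) + 2*(1)*conj(-1) + 2*(-1)*conj(1) + 2*(1)*conj(-1) + 2*(-1)*conj(1) + 5*(0)*conj(-1) + 5*(0)*conj(1)]
      = (1/20)[(4) + (4) + (-2) + (-2) + (-2) + (-2) + (0) + (0)] = 0/20 = 0
  <chi_7*chi_8, chi_5> = (1/20)[1*(4)*conj(2) + 1*(-4)*conj(-2) + 2*(1)*conj(1/2 + sqrt(5)/2) + 2*(-1)*conj(-1/2 + sqrt(5)/2) + 2*(1)*conj(1/2 - sqrt(5)/2) + 2*(-1)*conj(-sqrt(5)/2 - 1/2) + 5*(0)*conj(0) + 5*(0)*conj(0)]
      = (1/20)[(8) + (8) + (1 + sqrt(5)) + (1 - sqrt(5)) + (1 - sqrt(5)) + (1 + sqrt(5)) + (0) + (0)] = 20/20 = 1
  <chi_7*chi_8, chi_6> = (1/20)[1*(4)*conj(2) + 1*(-4)*conj(2) + 2*(1)*conj(-1/2 + sqrt(5)/2) + 2*(-1)*conj(-sqrt(5)/2 - 1/2) + 2*(1)*conj(-sqrt(5)/2 - 1/2) + 2*(-1)*conj(-1/2 + sqrt(5)/2) + 5*(0)*conj(0) + 5*(0)*conj(0)]
      = (1/20)[(8) + (-8) + (-1 + sqrt(5)) + (1 + sqrt(5)) + (-sqrt(5) - 1) + (1 - sqrt(5)) + (0) + (0)] = 0/20 = 0
  <chi_7*chi_8, chi_7> = (1/20)[1*(4)*conj(2) + 1*(-4)*conj(-2) + 2*(1)*conj(1/2 - sqrt(5)/2) + 2*(-1)*conj(-sqrt(5)/2 - 1/2) + 2*(1)*conj(1/2 + sqrt(5)/2) + 2*(-1)*conj(-1/2 + sqrt(5)/2) + 5*(0)*conj(0) + 5*(0)*conj(0)]
      = (1/20)[(8) + (8) + (1 - sqrt(5)) + (1 + sqrt(5)) + (1 + sqrt(5)) + (1 - sqrt(5)) + (0) + (0)] = 20/20 = 1
  <chi_7*chi_8, chi_8> = (1/20)[1*(4)*conj(2) + 1*(-4)*conj(2) + 2*(1)*conj(-sqrt(5)/2 - 1/2) + 2*(-1)*conj(-1/2 + sqrt(5)/2) + 2*(1)*conj(-1/2 + sqrt(5)/2) + 2*(-1)*conj(-sqrt(5)/2 - 1/2) + 5*(0)*conj(0) + 5*(0)*conj(0)]
      = (1/20)[(8) + (-8) + (-sqrt(5) - 1) + (1 - sqrt(5)) + (-1 + sqrt(5)) + (1 + sqrt(5)) + (0) + (0)] = 0/20 = 0
Hence the multiplicities are chi_5: 1, chi_7: 1. Dimension check: dim(chi_7)*dim(chi_8) = 2*2 = 4 and sum (mult * dim) = 1*2 + 1*2 = 4.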